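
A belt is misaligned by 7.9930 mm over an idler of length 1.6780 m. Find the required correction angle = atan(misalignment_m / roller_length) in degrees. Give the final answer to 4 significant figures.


misalign_m = 7.9930 / 1000 = 0.007993 m
angle = atan(0.007993 / 1.6780)
angle = 0.2729 deg


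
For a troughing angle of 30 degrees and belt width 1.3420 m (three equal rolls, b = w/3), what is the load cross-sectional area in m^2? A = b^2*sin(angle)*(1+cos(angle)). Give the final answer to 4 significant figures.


b = 1.3420/3 = 0.447333 m
A = 0.447333^2 * sin(30 deg) * (1 + cos(30 deg))
A = 0.1867 m^2


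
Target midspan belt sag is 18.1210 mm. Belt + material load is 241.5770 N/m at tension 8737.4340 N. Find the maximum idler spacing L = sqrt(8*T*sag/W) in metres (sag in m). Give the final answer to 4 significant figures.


sag = 18.1210/1000 = 0.018121 m
L = sqrt(8 * 8737.4340 * 0.018121 / 241.5770)
L = 2.290 m


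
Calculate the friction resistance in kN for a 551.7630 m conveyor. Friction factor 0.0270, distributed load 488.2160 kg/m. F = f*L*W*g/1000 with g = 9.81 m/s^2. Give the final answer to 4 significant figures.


F = 0.0270 * 551.7630 * 488.2160 * 9.81 / 1000
F = 71.35 kN


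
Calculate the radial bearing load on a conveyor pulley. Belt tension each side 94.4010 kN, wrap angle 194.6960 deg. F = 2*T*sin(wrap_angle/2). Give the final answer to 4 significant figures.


F = 2 * 94.4010 * sin(194.6960/2 deg)
F = 187.3 kN


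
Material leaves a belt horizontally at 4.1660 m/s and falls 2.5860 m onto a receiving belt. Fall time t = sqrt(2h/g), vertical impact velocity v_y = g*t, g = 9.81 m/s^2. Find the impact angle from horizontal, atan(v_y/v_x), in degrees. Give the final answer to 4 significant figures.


t = sqrt(2*2.5860/9.81) = 0.726097 s
v_y = 9.81 * 0.726097 = 7.12301 m/s
angle = atan(7.12301 / 4.1660) = 59.68 deg


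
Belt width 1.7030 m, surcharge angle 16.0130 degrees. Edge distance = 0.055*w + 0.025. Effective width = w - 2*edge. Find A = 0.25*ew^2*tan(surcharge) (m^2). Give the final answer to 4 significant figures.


edge = 0.055*1.7030 + 0.025 = 0.118665 m
ew = 1.7030 - 2*0.118665 = 1.46567 m
A = 0.25 * 1.46567^2 * tan(16.0130 deg)
A = 0.1541 m^2


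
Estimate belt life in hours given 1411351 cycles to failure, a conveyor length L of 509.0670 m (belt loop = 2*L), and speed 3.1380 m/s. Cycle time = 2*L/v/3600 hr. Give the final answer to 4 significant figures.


cycle_time = 2 * 509.0670 / 3.1380 / 3600 = 0.0901259 hr
life = 1411351 * 0.0901259 = 127200 hours


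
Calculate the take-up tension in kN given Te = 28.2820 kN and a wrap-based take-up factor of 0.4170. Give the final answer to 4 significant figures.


T_tu = 28.2820 * 0.4170
T_tu = 11.79 kN


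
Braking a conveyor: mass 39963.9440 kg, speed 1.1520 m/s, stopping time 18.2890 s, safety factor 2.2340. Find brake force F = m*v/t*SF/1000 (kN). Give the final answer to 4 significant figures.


F = 39963.9440 * 1.1520 / 18.2890 * 2.2340 / 1000
F = 5.624 kN


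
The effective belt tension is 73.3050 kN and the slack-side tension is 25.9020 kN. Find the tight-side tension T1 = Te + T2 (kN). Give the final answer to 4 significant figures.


T1 = Te + T2 = 73.3050 + 25.9020
T1 = 99.21 kN


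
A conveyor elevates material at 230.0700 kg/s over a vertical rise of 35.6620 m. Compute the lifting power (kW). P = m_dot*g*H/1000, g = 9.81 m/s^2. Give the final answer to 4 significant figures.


P = 230.0700 * 9.81 * 35.6620 / 1000
P = 80.49 kW


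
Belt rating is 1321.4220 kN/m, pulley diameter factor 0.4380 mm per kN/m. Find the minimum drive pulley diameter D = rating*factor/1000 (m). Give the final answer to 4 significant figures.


D = 1321.4220 * 0.4380 / 1000
D = 0.5788 m


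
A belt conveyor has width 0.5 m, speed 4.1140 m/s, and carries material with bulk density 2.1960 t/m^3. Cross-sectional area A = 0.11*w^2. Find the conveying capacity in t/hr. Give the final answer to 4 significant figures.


A = 0.11 * 0.5^2 = 0.0275 m^2
C = 0.0275 * 4.1140 * 2.1960 * 3600
C = 894.4 t/hr


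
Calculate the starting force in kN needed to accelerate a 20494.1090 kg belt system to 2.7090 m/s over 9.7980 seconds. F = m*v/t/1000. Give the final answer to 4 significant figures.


F = 20494.1090 * 2.7090 / 9.7980 / 1000
F = 5.666 kN


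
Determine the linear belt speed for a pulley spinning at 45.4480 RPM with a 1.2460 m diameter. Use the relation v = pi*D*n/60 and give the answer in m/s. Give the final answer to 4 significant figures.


v = pi * 1.2460 * 45.4480 / 60
v = 2.965 m/s


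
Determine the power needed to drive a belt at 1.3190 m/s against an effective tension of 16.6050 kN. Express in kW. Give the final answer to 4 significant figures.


P = Te * v = 16.6050 * 1.3190
P = 21.90 kW


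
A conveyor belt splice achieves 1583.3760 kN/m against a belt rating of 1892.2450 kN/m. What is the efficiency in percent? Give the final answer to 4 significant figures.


Eff = 1583.3760 / 1892.2450 * 100
Eff = 83.68 %


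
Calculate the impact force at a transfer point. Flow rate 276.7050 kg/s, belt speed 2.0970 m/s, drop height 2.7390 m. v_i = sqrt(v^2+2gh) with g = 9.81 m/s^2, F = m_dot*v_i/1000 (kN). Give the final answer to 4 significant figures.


v_i = sqrt(2.0970^2 + 2*9.81*2.7390) = 7.62474 m/s
F = 276.7050 * 7.62474 / 1000
F = 2.110 kN


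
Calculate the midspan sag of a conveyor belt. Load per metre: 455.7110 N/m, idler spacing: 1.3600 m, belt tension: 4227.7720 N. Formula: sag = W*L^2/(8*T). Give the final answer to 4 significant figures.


sag = 455.7110 * 1.3600^2 / (8 * 4227.7720)
sag = 0.02492 m


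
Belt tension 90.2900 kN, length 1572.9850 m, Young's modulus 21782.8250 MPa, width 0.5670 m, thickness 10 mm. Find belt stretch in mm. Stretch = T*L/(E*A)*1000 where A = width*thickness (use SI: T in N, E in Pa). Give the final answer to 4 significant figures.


A = 0.5670 * 0.01 = 0.00567 m^2
Stretch = 90.2900*1000 * 1572.9850 / (21782.8250e6 * 0.00567) * 1000
Stretch = 1150 mm


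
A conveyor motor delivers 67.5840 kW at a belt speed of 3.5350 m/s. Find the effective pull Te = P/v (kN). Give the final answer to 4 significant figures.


Te = P / v = 67.5840 / 3.5350
Te = 19.12 kN


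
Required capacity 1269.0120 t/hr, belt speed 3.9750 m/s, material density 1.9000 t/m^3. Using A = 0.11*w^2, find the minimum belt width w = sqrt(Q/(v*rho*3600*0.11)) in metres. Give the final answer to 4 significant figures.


A_req = 1269.0120 / (3.9750 * 1.9000 * 3600) = 0.0466737 m^2
w = sqrt(0.0466737 / 0.11)
w = 0.6514 m


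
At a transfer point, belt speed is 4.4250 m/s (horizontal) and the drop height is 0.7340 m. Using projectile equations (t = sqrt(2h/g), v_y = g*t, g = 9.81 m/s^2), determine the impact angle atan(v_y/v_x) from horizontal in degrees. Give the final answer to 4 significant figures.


t = sqrt(2*0.7340/9.81) = 0.386837 s
v_y = 9.81 * 0.386837 = 3.79487 m/s
angle = atan(3.79487 / 4.4250) = 40.62 deg


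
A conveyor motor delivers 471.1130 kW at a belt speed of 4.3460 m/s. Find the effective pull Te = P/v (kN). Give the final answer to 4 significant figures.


Te = P / v = 471.1130 / 4.3460
Te = 108.4 kN


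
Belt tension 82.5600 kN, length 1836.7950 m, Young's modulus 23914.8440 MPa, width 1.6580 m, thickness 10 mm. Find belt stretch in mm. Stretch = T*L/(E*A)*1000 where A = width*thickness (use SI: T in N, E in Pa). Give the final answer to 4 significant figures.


A = 1.6580 * 0.01 = 0.01658 m^2
Stretch = 82.5600*1000 * 1836.7950 / (23914.8440e6 * 0.01658) * 1000
Stretch = 382.5 mm


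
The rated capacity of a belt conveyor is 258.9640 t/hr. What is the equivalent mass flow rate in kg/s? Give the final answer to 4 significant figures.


m_dot = 258.9640 * 1000 / 3600
m_dot = 71.93 kg/s


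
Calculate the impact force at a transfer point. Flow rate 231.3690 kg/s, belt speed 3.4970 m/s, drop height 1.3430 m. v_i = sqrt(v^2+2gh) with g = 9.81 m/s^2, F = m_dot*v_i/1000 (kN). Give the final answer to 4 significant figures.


v_i = sqrt(3.4970^2 + 2*9.81*1.3430) = 6.21117 m/s
F = 231.3690 * 6.21117 / 1000
F = 1.437 kN


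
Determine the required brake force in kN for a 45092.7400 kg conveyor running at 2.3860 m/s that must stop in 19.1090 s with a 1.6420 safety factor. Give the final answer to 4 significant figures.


F = 45092.7400 * 2.3860 / 19.1090 * 1.6420 / 1000
F = 9.245 kN


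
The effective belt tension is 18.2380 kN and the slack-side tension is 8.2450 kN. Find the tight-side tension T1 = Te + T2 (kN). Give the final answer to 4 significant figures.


T1 = Te + T2 = 18.2380 + 8.2450
T1 = 26.48 kN


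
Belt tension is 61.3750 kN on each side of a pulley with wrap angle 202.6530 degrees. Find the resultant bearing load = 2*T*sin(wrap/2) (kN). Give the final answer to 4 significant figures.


F = 2 * 61.3750 * sin(202.6530/2 deg)
F = 120.4 kN


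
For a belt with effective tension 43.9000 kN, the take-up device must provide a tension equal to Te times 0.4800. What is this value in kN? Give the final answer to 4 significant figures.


T_tu = 43.9000 * 0.4800
T_tu = 21.07 kN


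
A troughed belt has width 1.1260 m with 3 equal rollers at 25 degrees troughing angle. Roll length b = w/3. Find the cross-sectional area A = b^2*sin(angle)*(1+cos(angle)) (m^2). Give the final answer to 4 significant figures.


b = 1.1260/3 = 0.375333 m
A = 0.375333^2 * sin(25 deg) * (1 + cos(25 deg))
A = 0.1135 m^2


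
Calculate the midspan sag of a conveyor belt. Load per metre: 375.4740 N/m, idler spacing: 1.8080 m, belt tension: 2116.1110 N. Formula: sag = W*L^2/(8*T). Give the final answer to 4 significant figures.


sag = 375.4740 * 1.8080^2 / (8 * 2116.1110)
sag = 0.07250 m


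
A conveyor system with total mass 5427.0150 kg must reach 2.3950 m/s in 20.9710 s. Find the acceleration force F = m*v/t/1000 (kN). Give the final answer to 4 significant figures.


F = 5427.0150 * 2.3950 / 20.9710 / 1000
F = 0.6198 kN


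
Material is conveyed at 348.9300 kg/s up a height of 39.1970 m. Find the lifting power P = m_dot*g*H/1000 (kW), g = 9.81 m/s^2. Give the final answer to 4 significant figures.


P = 348.9300 * 9.81 * 39.1970 / 1000
P = 134.2 kW


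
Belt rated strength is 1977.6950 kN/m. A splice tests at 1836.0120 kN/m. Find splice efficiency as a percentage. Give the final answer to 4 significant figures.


Eff = 1836.0120 / 1977.6950 * 100
Eff = 92.84 %


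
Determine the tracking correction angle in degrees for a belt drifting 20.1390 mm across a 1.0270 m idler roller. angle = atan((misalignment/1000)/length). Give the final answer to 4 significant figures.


misalign_m = 20.1390 / 1000 = 0.020139 m
angle = atan(0.020139 / 1.0270)
angle = 1.123 deg


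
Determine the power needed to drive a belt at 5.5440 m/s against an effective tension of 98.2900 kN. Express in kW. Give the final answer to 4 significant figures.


P = Te * v = 98.2900 * 5.5440
P = 544.9 kW


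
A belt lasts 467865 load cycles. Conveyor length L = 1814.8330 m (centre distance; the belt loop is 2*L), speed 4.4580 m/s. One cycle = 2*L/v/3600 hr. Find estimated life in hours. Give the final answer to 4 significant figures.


cycle_time = 2 * 1814.8330 / 4.4580 / 3600 = 0.226164 hr
life = 467865 * 0.226164 = 105800 hours


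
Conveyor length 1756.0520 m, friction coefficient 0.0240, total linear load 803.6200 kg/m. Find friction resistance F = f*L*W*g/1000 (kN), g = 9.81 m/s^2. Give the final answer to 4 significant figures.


F = 0.0240 * 1756.0520 * 803.6200 * 9.81 / 1000
F = 332.3 kN


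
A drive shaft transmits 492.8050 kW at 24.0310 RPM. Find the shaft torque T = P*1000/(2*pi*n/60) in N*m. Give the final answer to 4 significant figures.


omega = 2*pi*24.0310/60 = 2.51652 rad/s
T = 492.8050*1000 / 2.51652
T = 195800 N*m


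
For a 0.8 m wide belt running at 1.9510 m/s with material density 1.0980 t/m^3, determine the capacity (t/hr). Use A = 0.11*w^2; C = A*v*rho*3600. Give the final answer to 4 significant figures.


A = 0.11 * 0.8^2 = 0.0704 m^2
C = 0.0704 * 1.9510 * 1.0980 * 3600
C = 542.9 t/hr


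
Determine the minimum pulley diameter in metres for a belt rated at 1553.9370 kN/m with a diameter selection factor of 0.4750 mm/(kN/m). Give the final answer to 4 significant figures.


D = 1553.9370 * 0.4750 / 1000
D = 0.7381 m


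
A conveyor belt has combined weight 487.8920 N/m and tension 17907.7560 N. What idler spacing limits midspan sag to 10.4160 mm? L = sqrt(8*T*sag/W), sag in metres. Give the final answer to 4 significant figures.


sag = 10.4160/1000 = 0.010416 m
L = sqrt(8 * 17907.7560 * 0.010416 / 487.8920)
L = 1.749 m


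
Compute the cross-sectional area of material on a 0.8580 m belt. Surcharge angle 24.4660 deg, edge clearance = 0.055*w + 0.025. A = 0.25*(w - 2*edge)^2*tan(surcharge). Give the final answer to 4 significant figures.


edge = 0.055*0.8580 + 0.025 = 0.07219 m
ew = 0.8580 - 2*0.07219 = 0.71362 m
A = 0.25 * 0.71362^2 * tan(24.4660 deg)
A = 0.05793 m^2


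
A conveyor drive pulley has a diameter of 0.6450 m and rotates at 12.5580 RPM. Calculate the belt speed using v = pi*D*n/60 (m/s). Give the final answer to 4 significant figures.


v = pi * 0.6450 * 12.5580 / 60
v = 0.4241 m/s


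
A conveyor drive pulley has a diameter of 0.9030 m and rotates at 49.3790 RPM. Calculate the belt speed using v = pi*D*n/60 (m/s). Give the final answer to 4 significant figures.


v = pi * 0.9030 * 49.3790 / 60
v = 2.335 m/s


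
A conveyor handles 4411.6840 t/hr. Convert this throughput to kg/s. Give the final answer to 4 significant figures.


m_dot = 4411.6840 * 1000 / 3600
m_dot = 1225 kg/s


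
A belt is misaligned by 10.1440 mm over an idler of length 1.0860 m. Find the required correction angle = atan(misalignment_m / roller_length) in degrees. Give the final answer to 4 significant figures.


misalign_m = 10.1440 / 1000 = 0.010144 m
angle = atan(0.010144 / 1.0860)
angle = 0.5352 deg


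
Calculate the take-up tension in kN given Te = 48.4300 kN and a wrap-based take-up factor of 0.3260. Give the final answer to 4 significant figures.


T_tu = 48.4300 * 0.3260
T_tu = 15.79 kN


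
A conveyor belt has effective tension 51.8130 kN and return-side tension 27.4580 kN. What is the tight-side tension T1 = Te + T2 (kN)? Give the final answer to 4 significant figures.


T1 = Te + T2 = 51.8130 + 27.4580
T1 = 79.27 kN


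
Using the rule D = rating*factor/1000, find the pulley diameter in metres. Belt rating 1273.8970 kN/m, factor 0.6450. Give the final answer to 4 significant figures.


D = 1273.8970 * 0.6450 / 1000
D = 0.8217 m


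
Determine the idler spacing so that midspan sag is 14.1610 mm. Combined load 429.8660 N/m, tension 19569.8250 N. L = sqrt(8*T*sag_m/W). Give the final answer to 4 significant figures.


sag = 14.1610/1000 = 0.014161 m
L = sqrt(8 * 19569.8250 * 0.014161 / 429.8660)
L = 2.271 m


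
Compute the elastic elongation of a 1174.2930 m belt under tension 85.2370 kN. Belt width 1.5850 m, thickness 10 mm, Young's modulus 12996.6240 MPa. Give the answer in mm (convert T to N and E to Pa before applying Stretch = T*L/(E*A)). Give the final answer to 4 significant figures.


A = 1.5850 * 0.01 = 0.01585 m^2
Stretch = 85.2370*1000 * 1174.2930 / (12996.6240e6 * 0.01585) * 1000
Stretch = 485.9 mm


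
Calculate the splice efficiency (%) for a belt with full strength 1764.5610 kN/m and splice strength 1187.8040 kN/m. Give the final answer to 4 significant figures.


Eff = 1187.8040 / 1764.5610 * 100
Eff = 67.31 %


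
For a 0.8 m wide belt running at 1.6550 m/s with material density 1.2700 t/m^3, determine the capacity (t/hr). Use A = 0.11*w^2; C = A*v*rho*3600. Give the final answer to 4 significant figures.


A = 0.11 * 0.8^2 = 0.0704 m^2
C = 0.0704 * 1.6550 * 1.2700 * 3600
C = 532.7 t/hr


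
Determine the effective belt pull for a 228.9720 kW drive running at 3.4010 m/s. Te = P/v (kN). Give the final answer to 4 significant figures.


Te = P / v = 228.9720 / 3.4010
Te = 67.32 kN


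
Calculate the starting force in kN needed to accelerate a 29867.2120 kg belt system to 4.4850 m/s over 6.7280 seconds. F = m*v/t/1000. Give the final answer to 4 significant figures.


F = 29867.2120 * 4.4850 / 6.7280 / 1000
F = 19.91 kN


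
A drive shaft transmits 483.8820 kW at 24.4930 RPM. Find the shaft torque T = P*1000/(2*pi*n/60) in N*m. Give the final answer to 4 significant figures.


omega = 2*pi*24.4930/60 = 2.5649 rad/s
T = 483.8820*1000 / 2.5649
T = 188700 N*m


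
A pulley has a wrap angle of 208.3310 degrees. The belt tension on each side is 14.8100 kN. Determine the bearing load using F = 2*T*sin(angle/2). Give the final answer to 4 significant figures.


F = 2 * 14.8100 * sin(208.3310/2 deg)
F = 28.72 kN


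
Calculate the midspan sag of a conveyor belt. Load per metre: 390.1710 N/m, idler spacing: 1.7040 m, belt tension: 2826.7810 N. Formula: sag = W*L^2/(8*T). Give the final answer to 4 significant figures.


sag = 390.1710 * 1.7040^2 / (8 * 2826.7810)
sag = 0.05010 m


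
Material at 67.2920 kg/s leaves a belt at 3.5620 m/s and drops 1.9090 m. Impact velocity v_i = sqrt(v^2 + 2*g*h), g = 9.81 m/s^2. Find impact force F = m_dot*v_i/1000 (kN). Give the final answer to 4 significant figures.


v_i = sqrt(3.5620^2 + 2*9.81*1.9090) = 7.08113 m/s
F = 67.2920 * 7.08113 / 1000
F = 0.4765 kN


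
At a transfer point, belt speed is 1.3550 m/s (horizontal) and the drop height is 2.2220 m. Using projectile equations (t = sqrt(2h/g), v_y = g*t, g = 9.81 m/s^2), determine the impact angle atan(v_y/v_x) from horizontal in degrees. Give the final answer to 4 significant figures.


t = sqrt(2*2.2220/9.81) = 0.673058 s
v_y = 9.81 * 0.673058 = 6.6027 m/s
angle = atan(6.6027 / 1.3550) = 78.40 deg


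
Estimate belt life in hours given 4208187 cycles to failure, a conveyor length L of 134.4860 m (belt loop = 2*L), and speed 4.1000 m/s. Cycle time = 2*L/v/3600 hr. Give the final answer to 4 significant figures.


cycle_time = 2 * 134.4860 / 4.1000 / 3600 = 0.018223 hr
life = 4208187 * 0.018223 = 76690 hours


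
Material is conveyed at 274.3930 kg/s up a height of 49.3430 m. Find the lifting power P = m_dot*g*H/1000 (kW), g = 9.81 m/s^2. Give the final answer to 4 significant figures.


P = 274.3930 * 9.81 * 49.3430 / 1000
P = 132.8 kW


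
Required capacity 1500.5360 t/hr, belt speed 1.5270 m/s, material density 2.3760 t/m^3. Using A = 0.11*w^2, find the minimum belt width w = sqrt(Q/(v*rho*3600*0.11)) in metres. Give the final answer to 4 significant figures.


A_req = 1500.5360 / (1.5270 * 2.3760 * 3600) = 0.114884 m^2
w = sqrt(0.114884 / 0.11)
w = 1.022 m


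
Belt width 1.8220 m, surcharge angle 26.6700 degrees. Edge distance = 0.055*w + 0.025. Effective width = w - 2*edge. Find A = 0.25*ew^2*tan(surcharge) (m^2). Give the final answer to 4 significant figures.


edge = 0.055*1.8220 + 0.025 = 0.12521 m
ew = 1.8220 - 2*0.12521 = 1.57158 m
A = 0.25 * 1.57158^2 * tan(26.6700 deg)
A = 0.3101 m^2


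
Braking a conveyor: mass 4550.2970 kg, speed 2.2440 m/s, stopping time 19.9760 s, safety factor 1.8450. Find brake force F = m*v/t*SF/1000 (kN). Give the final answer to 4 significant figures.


F = 4550.2970 * 2.2440 / 19.9760 * 1.8450 / 1000
F = 0.9431 kN


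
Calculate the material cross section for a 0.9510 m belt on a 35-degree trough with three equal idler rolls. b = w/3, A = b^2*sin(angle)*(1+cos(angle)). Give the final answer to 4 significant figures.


b = 0.9510/3 = 0.317 m
A = 0.317^2 * sin(35 deg) * (1 + cos(35 deg))
A = 0.1049 m^2


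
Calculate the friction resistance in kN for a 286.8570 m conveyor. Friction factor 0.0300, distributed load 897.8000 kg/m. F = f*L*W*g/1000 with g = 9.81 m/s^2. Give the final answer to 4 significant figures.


F = 0.0300 * 286.8570 * 897.8000 * 9.81 / 1000
F = 75.79 kN


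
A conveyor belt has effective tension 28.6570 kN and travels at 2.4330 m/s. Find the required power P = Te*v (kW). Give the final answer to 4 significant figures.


P = Te * v = 28.6570 * 2.4330
P = 69.72 kW


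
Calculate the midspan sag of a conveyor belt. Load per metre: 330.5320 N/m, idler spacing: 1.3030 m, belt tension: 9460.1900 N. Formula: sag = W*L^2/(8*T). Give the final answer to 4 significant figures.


sag = 330.5320 * 1.3030^2 / (8 * 9460.1900)
sag = 0.007415 m


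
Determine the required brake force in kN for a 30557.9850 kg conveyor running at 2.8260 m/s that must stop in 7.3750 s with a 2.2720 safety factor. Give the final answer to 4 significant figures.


F = 30557.9850 * 2.8260 / 7.3750 * 2.2720 / 1000
F = 26.60 kN


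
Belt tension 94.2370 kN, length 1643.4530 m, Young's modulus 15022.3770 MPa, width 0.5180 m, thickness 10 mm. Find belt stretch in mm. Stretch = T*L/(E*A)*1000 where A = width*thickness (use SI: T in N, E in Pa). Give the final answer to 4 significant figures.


A = 0.5180 * 0.01 = 0.00518 m^2
Stretch = 94.2370*1000 * 1643.4530 / (15022.3770e6 * 0.00518) * 1000
Stretch = 1990 mm


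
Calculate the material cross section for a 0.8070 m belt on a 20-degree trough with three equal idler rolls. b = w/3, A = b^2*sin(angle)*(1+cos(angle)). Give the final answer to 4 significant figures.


b = 0.8070/3 = 0.269 m
A = 0.269^2 * sin(20 deg) * (1 + cos(20 deg))
A = 0.04801 m^2


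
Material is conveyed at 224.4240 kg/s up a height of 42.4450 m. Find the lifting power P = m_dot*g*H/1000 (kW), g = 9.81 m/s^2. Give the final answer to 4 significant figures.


P = 224.4240 * 9.81 * 42.4450 / 1000
P = 93.45 kW


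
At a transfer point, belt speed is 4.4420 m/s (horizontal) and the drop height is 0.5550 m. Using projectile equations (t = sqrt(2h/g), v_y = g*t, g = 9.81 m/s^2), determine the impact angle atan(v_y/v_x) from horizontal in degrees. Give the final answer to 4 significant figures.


t = sqrt(2*0.5550/9.81) = 0.336378 s
v_y = 9.81 * 0.336378 = 3.29987 m/s
angle = atan(3.29987 / 4.4420) = 36.61 deg


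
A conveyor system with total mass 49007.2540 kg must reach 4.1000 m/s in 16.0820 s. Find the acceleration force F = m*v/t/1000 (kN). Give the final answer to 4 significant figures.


F = 49007.2540 * 4.1000 / 16.0820 / 1000
F = 12.49 kN


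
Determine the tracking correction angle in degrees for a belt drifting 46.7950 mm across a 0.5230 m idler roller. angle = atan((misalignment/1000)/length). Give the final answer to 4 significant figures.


misalign_m = 46.7950 / 1000 = 0.046795 m
angle = atan(0.046795 / 0.5230)
angle = 5.113 deg


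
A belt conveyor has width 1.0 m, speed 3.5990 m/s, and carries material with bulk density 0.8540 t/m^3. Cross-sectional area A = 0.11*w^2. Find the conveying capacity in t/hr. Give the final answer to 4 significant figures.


A = 0.11 * 1.0^2 = 0.11 m^2
C = 0.11 * 3.5990 * 0.8540 * 3600
C = 1217 t/hr


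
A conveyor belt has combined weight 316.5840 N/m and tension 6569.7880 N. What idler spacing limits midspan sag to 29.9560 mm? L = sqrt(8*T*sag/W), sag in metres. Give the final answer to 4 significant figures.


sag = 29.9560/1000 = 0.029956 m
L = sqrt(8 * 6569.7880 * 0.029956 / 316.5840)
L = 2.230 m


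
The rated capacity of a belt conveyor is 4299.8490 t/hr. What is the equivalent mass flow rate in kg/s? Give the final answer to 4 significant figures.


m_dot = 4299.8490 * 1000 / 3600
m_dot = 1194 kg/s


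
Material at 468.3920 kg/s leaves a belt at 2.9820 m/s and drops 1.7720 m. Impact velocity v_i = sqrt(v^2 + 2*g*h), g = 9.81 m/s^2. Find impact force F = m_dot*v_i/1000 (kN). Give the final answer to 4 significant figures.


v_i = sqrt(2.9820^2 + 2*9.81*1.7720) = 6.60749 m/s
F = 468.3920 * 6.60749 / 1000
F = 3.095 kN


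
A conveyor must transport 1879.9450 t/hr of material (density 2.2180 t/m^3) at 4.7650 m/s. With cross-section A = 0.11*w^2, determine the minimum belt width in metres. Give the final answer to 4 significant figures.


A_req = 1879.9450 / (4.7650 * 2.2180 * 3600) = 0.0494104 m^2
w = sqrt(0.0494104 / 0.11)
w = 0.6702 m


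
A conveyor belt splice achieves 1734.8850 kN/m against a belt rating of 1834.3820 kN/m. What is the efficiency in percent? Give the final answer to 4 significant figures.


Eff = 1734.8850 / 1834.3820 * 100
Eff = 94.58 %


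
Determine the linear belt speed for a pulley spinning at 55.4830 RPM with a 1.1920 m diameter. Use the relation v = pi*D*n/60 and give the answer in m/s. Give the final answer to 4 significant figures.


v = pi * 1.1920 * 55.4830 / 60
v = 3.463 m/s


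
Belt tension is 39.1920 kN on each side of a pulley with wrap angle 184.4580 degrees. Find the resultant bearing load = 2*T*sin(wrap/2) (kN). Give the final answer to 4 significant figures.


F = 2 * 39.1920 * sin(184.4580/2 deg)
F = 78.32 kN


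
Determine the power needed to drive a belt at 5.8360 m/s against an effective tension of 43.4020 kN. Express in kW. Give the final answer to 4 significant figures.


P = Te * v = 43.4020 * 5.8360
P = 253.3 kW


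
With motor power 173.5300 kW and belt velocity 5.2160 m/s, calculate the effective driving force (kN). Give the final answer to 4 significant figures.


Te = P / v = 173.5300 / 5.2160
Te = 33.27 kN


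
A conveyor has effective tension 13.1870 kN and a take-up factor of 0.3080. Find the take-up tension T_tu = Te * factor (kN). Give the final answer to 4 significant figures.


T_tu = 13.1870 * 0.3080
T_tu = 4.062 kN


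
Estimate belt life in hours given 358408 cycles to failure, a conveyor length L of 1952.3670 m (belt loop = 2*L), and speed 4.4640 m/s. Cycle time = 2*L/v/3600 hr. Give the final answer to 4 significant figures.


cycle_time = 2 * 1952.3670 / 4.4640 / 3600 = 0.242977 hr
life = 358408 * 0.242977 = 87080 hours


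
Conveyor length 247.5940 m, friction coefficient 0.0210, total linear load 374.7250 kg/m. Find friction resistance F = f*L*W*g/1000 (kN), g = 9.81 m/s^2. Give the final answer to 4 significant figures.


F = 0.0210 * 247.5940 * 374.7250 * 9.81 / 1000
F = 19.11 kN


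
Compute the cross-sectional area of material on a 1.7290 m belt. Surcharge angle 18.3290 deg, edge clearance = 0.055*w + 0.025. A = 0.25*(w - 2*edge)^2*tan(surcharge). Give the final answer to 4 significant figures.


edge = 0.055*1.7290 + 0.025 = 0.120095 m
ew = 1.7290 - 2*0.120095 = 1.48881 m
A = 0.25 * 1.48881^2 * tan(18.3290 deg)
A = 0.1836 m^2


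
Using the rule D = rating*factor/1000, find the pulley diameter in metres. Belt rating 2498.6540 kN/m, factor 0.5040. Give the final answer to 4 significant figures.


D = 2498.6540 * 0.5040 / 1000
D = 1.259 m


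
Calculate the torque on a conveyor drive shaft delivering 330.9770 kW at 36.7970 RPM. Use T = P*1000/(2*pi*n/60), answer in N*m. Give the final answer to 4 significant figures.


omega = 2*pi*36.7970/60 = 3.85337 rad/s
T = 330.9770*1000 / 3.85337
T = 85890 N*m


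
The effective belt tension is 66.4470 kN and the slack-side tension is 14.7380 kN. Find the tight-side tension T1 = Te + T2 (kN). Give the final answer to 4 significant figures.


T1 = Te + T2 = 66.4470 + 14.7380
T1 = 81.19 kN


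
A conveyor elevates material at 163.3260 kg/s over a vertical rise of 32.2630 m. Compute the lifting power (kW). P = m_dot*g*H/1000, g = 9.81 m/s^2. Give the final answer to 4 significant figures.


P = 163.3260 * 9.81 * 32.2630 / 1000
P = 51.69 kW


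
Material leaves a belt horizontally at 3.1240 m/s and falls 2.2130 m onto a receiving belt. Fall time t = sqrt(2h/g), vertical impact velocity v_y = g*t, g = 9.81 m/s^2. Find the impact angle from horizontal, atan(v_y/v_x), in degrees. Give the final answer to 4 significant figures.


t = sqrt(2*2.2130/9.81) = 0.671694 s
v_y = 9.81 * 0.671694 = 6.58932 m/s
angle = atan(6.58932 / 3.1240) = 64.63 deg


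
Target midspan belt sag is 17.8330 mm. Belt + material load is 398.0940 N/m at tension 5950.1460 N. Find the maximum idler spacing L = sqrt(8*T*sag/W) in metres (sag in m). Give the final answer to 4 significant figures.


sag = 17.8330/1000 = 0.017833 m
L = sqrt(8 * 5950.1460 * 0.017833 / 398.0940)
L = 1.460 m


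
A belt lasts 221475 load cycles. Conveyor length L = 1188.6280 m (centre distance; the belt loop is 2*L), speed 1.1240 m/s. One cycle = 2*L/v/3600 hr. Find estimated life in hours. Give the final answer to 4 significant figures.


cycle_time = 2 * 1188.6280 / 1.1240 / 3600 = 0.587499 hr
life = 221475 * 0.587499 = 130100 hours


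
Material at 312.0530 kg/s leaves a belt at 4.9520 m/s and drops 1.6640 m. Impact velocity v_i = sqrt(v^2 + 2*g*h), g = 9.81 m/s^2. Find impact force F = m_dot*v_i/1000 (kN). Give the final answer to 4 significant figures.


v_i = sqrt(4.9520^2 + 2*9.81*1.6640) = 7.56108 m/s
F = 312.0530 * 7.56108 / 1000
F = 2.359 kN


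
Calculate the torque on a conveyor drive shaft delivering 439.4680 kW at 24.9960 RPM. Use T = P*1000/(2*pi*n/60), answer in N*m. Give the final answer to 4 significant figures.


omega = 2*pi*24.9960/60 = 2.61757 rad/s
T = 439.4680*1000 / 2.61757
T = 167900 N*m


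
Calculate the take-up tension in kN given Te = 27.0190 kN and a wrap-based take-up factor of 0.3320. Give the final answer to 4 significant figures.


T_tu = 27.0190 * 0.3320
T_tu = 8.970 kN


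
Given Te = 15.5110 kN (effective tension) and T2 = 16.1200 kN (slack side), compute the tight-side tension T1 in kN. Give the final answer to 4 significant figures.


T1 = Te + T2 = 15.5110 + 16.1200
T1 = 31.63 kN


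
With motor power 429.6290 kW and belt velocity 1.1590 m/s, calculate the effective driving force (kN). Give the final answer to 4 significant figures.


Te = P / v = 429.6290 / 1.1590
Te = 370.7 kN


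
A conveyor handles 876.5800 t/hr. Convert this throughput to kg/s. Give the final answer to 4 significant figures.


m_dot = 876.5800 * 1000 / 3600
m_dot = 243.5 kg/s


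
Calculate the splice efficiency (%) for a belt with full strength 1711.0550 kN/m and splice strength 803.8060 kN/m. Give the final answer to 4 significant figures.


Eff = 803.8060 / 1711.0550 * 100
Eff = 46.98 %


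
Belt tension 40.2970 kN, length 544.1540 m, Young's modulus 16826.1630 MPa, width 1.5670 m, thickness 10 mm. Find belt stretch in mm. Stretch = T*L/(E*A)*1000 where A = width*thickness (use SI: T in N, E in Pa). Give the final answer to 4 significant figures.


A = 1.5670 * 0.01 = 0.01567 m^2
Stretch = 40.2970*1000 * 544.1540 / (16826.1630e6 * 0.01567) * 1000
Stretch = 83.16 mm


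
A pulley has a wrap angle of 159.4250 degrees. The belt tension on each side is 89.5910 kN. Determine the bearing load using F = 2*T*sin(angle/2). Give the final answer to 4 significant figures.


F = 2 * 89.5910 * sin(159.4250/2 deg)
F = 176.3 kN


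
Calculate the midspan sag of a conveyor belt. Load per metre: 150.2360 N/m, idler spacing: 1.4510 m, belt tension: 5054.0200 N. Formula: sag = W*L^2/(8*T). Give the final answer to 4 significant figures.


sag = 150.2360 * 1.4510^2 / (8 * 5054.0200)
sag = 0.007823 m


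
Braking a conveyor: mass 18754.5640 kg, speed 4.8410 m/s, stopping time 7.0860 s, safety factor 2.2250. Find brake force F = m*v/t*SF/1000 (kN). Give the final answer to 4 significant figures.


F = 18754.5640 * 4.8410 / 7.0860 * 2.2250 / 1000
F = 28.51 kN


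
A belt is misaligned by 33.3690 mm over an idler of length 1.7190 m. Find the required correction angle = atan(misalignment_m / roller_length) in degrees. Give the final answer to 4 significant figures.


misalign_m = 33.3690 / 1000 = 0.033369 m
angle = atan(0.033369 / 1.7190)
angle = 1.112 deg


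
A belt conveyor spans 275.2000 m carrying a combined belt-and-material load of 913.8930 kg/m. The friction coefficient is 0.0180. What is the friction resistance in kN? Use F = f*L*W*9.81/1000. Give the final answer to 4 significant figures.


F = 0.0180 * 275.2000 * 913.8930 * 9.81 / 1000
F = 44.41 kN


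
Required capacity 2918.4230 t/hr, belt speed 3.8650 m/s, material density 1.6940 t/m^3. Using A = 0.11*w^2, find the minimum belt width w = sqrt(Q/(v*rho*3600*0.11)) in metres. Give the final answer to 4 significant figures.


A_req = 2918.4230 / (3.8650 * 1.6940 * 3600) = 0.123818 m^2
w = sqrt(0.123818 / 0.11)
w = 1.061 m


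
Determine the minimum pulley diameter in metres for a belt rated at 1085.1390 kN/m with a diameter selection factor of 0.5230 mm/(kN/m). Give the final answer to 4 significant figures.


D = 1085.1390 * 0.5230 / 1000
D = 0.5675 m


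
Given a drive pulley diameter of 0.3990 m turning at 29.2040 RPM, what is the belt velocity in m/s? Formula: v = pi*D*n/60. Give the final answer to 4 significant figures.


v = pi * 0.3990 * 29.2040 / 60
v = 0.6101 m/s


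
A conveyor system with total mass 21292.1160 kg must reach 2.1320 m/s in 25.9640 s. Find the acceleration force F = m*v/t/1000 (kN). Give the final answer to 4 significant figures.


F = 21292.1160 * 2.1320 / 25.9640 / 1000
F = 1.748 kN


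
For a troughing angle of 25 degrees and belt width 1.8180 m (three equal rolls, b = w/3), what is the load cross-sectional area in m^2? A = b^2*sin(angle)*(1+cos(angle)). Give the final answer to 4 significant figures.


b = 1.8180/3 = 0.606 m
A = 0.606^2 * sin(25 deg) * (1 + cos(25 deg))
A = 0.2959 m^2


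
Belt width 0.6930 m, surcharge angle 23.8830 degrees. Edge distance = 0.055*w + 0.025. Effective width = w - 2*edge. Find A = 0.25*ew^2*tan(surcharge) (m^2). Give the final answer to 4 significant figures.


edge = 0.055*0.6930 + 0.025 = 0.063115 m
ew = 0.6930 - 2*0.063115 = 0.56677 m
A = 0.25 * 0.56677^2 * tan(23.8830 deg)
A = 0.03556 m^2


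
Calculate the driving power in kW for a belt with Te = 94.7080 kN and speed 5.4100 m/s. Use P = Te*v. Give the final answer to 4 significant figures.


P = Te * v = 94.7080 * 5.4100
P = 512.4 kW


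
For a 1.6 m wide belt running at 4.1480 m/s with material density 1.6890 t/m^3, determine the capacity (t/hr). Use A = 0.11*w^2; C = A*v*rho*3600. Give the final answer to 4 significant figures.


A = 0.11 * 1.6^2 = 0.2816 m^2
C = 0.2816 * 4.1480 * 1.6890 * 3600
C = 7102 t/hr


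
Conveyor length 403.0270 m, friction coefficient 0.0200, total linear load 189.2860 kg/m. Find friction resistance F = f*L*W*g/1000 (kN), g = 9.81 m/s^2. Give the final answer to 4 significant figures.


F = 0.0200 * 403.0270 * 189.2860 * 9.81 / 1000
F = 14.97 kN


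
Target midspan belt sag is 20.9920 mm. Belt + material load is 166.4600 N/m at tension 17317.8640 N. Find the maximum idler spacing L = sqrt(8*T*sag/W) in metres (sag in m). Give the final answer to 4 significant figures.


sag = 20.9920/1000 = 0.020992 m
L = sqrt(8 * 17317.8640 * 0.020992 / 166.4600)
L = 4.180 m


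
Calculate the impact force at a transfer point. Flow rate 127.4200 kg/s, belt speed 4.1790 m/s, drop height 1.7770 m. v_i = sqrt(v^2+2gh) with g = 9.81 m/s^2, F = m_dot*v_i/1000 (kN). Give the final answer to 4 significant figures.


v_i = sqrt(4.1790^2 + 2*9.81*1.7770) = 7.23386 m/s
F = 127.4200 * 7.23386 / 1000
F = 0.9217 kN


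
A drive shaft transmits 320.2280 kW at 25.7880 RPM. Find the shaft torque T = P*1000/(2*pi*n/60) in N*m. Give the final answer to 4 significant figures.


omega = 2*pi*25.7880/60 = 2.70051 rad/s
T = 320.2280*1000 / 2.70051
T = 118600 N*m


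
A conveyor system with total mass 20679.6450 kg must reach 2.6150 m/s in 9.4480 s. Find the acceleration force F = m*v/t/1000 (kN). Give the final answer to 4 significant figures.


F = 20679.6450 * 2.6150 / 9.4480 / 1000
F = 5.724 kN


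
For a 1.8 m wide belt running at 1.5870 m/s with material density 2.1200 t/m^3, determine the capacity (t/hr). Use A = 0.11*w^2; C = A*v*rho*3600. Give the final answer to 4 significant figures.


A = 0.11 * 1.8^2 = 0.3564 m^2
C = 0.3564 * 1.5870 * 2.1200 * 3600
C = 4317 t/hr


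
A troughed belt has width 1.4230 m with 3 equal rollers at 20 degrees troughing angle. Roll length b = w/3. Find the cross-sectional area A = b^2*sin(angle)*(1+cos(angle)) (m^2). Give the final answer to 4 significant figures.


b = 1.4230/3 = 0.474333 m
A = 0.474333^2 * sin(20 deg) * (1 + cos(20 deg))
A = 0.1493 m^2


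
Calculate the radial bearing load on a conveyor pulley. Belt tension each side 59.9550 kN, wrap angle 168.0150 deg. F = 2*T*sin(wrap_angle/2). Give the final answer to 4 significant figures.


F = 2 * 59.9550 * sin(168.0150/2 deg)
F = 119.3 kN


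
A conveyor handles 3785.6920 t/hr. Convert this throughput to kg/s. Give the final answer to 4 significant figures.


m_dot = 3785.6920 * 1000 / 3600
m_dot = 1052 kg/s


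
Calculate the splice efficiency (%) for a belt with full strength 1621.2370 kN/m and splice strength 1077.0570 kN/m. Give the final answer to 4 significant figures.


Eff = 1077.0570 / 1621.2370 * 100
Eff = 66.43 %


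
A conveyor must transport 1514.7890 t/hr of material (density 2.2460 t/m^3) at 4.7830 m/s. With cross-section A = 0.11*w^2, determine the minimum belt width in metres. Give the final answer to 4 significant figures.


A_req = 1514.7890 / (4.7830 * 2.2460 * 3600) = 0.0391687 m^2
w = sqrt(0.0391687 / 0.11)
w = 0.5967 m


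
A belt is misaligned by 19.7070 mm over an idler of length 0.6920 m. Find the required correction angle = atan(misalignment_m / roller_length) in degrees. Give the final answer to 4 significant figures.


misalign_m = 19.7070 / 1000 = 0.019707 m
angle = atan(0.019707 / 0.6920)
angle = 1.631 deg


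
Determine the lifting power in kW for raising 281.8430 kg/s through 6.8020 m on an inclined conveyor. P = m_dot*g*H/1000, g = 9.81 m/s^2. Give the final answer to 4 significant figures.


P = 281.8430 * 9.81 * 6.8020 / 1000
P = 18.81 kW


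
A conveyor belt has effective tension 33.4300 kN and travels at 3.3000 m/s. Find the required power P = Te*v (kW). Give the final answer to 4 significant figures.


P = Te * v = 33.4300 * 3.3000
P = 110.3 kW


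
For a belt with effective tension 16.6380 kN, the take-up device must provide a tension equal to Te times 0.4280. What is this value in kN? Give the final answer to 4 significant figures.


T_tu = 16.6380 * 0.4280
T_tu = 7.121 kN


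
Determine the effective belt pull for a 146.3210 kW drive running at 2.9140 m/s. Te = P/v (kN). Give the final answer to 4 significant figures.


Te = P / v = 146.3210 / 2.9140
Te = 50.21 kN


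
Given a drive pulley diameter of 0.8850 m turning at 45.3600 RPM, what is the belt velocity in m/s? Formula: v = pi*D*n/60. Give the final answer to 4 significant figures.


v = pi * 0.8850 * 45.3600 / 60
v = 2.102 m/s


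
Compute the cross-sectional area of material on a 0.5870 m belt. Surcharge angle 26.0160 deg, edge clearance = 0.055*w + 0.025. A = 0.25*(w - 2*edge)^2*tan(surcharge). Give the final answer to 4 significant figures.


edge = 0.055*0.5870 + 0.025 = 0.057285 m
ew = 0.5870 - 2*0.057285 = 0.47243 m
A = 0.25 * 0.47243^2 * tan(26.0160 deg)
A = 0.02723 m^2


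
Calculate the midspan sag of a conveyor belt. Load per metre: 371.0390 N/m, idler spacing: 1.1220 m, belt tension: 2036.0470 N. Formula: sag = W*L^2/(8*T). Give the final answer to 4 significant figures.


sag = 371.0390 * 1.1220^2 / (8 * 2036.0470)
sag = 0.02868 m


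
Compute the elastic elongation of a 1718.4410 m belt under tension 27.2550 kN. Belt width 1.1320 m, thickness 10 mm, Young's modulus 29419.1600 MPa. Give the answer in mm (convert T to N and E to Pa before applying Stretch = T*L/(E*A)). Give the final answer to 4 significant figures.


A = 1.1320 * 0.01 = 0.01132 m^2
Stretch = 27.2550*1000 * 1718.4410 / (29419.1600e6 * 0.01132) * 1000
Stretch = 140.6 mm


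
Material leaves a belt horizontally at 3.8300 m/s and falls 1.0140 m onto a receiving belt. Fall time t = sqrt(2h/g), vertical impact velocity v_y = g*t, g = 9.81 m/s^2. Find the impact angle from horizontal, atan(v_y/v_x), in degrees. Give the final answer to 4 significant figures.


t = sqrt(2*1.0140/9.81) = 0.454673 s
v_y = 9.81 * 0.454673 = 4.46034 m/s
angle = atan(4.46034 / 3.8300) = 49.35 deg
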